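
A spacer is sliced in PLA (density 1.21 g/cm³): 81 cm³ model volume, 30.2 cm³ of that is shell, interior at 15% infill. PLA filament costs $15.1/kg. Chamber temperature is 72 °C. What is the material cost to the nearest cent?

Interior volume = 81 − 30.2 = 50.8 cm³.
Infill volume = 0.15 × 50.8 = 7.62 cm³.
Deposited volume = 30.2 + 7.62, so 37.82 cm³.
Mass = 37.82 × 1.21, so 45.7622 g.
Cost = 45.7622 g / 1000 × $15.1/kg = $0.69.

$0.69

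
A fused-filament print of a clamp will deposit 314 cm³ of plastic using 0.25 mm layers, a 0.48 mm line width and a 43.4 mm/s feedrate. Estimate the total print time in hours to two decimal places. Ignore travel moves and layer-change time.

Bead cross-section = 0.25 × 0.48 = 0.12 mm².
Path length: 314000 mm³ / 0.12 mm² → 2616666.7 mm.
Extrusion time: 2616666.7 / 43.4 → 60291.9 s.
Converting: 60291.9 s = 16.75 hours.

16.75 hours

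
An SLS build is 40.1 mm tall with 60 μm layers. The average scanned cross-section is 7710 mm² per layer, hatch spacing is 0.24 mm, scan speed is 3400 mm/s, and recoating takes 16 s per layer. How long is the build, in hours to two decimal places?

4.73 hours

Layers = ⌈40.1/0.06⌉ = 669.
Hatch length per layer = 7710 / 0.24 = 32125 mm.
Scan time per layer = 32125 / 3400, so 9.4485 s.
Layer cycle = 9.4485 + 16, so 25.4485 s.
Build time = 669 × 25.4485 = 17025.0465 s = 4.73 hours.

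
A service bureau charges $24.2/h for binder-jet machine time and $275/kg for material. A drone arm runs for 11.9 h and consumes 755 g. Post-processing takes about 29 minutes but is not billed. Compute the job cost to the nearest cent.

$495.61

Machine-time cost = 24.2 × 11.9 = $287.98.
Material charge: 275 × 755/1000 → $207.625.
Total = 287.98 + 207.625 = 495.605 ≈ $495.61.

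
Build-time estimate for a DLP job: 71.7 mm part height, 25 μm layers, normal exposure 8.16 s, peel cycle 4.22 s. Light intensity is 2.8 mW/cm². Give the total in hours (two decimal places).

Layers = ⌈71.7/0.025⌉ = 2868.
Each layer takes = 8.16 + 4.22 = 12.38 s.
Total = 2868 × 12.38 = 35505.84 s = 9.86 hours.

9.86 hours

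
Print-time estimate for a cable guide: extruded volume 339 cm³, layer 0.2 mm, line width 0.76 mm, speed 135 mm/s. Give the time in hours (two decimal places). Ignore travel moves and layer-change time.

Bead cross-section = 0.2 × 0.76, so 0.152 mm².
Total extruded path = 339000/0.152 = 2230263.2 mm.
Print-move time: 2230263.2 / 135 → 16520.5 s.
16520.5 s = 4.59 hours.

4.59 hours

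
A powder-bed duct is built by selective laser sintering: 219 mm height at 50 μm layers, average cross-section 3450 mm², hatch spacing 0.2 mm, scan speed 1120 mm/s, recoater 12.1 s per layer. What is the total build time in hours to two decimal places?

Layer count = ceil(219 / 0.05) = 4380.
Scan path per layer = 3450 / 0.2 = 17250 mm.
Per-layer scan time: 17250 / 1120 → 15.4018 s.
Per-layer time: 15.4018 + 12.1 → 27.5018 s.
4380 layers × 27.5018 s/layer = 120457.884 s, i.e. 33.46 hours.

33.46 hours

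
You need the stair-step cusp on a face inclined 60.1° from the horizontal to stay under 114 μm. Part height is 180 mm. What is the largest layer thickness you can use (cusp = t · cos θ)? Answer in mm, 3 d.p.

cos(60.1°) = 0.4985; t_max = 0.114/0.4985 = 0.229 mm.

0.229 mm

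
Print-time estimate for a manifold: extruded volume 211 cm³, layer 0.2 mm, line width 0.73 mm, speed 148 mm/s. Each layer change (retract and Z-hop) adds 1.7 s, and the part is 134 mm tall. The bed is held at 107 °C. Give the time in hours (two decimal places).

3.03 hours

Bead cross-section: 0.2 × 0.73 → 0.146 mm².
Path length: 211000 mm³ / 0.146 mm² → 1445205.5 mm.
Time extruding = 1445205.5 / 148 = 9764.9 s.
Layer count = ceil(134 / 0.2) = 670.
Layer-change overhead = 670 × 1.7 = 1139 s.
Altogether 9764.9 + 1139 = 10903.9 s, i.e. 3.03 hours.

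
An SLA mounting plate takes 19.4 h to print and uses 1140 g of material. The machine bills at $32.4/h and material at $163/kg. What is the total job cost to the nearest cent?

$814.38

Time charge: 32.4 × 19.4 → $628.56.
Material cost: 163 × 1140/1000 → $185.82.
Total = 628.56 + 185.82 = $814.38.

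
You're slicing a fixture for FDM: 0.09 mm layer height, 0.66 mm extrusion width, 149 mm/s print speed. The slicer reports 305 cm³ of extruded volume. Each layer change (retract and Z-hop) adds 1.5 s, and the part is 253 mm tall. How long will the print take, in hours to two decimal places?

10.74 hours

Extrusion cross-section = 0.09 × 0.66, so 0.0594 mm².
Toolpath length = 305 cm³ / 0.0594 mm² = 305000 / 0.0594 = 5134680.1 mm.
Extrusion time = 5134680.1 / 149, so 34460.9 s.
Number of layers: 253 / 0.09 → 2812 (rounded up).
Z-hop total = 2812 × 1.5 = 4218 s.
Total = 34460.9 + 4218 = 38678.9 s = 10.74 hours.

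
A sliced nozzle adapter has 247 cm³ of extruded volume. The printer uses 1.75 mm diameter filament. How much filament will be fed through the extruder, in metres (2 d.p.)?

A = π r² = π × 0.875² = 2.4053 mm².
L = 247000 mm³ / 2.4053 mm² = 102689.89 mm, i.e. 102.69 m.

102.69 m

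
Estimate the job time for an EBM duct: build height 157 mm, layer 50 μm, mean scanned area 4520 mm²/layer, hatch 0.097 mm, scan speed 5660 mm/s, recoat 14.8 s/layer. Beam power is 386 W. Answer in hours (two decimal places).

Number of layers: 157 / 0.05 → 3140 (rounded up).
Per-layer scan distance: 4520 / 0.097 → 46597.9 mm.
Per-layer scan time = 46597.9 / 5660, so 8.2328 s.
Time per layer = 8.2328 + 14.8, so 23.0328 s.
Build time = 3140 × 23.0328 = 72322.992 s = 20.09 hours.

20.09 hours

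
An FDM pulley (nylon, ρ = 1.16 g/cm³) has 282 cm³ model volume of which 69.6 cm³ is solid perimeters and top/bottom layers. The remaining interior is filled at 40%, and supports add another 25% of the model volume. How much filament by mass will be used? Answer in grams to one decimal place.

261.1 g

Infill region = 282 − 69.6 = 212.4 cm³.
Infill deposited = 0.40 × 212.4, so 84.96 cm³.
Support = 0.25 × 282, so 70.5 cm³.
Deposited volume: 69.6 + 84.96 + 70.5 → 225.06 cm³.
Mass: 225.06 × 1.16 → 261.0696 g.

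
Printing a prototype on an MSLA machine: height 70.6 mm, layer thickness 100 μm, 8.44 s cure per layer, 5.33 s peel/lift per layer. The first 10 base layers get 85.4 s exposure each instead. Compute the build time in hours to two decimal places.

Layer count = ceil(70.6 / 0.1) = 706.
Bottom layers: 10 × (85.4 + 5.33) → 907.3 s.
Normal layers = 696 × (8.44 + 5.33) = 9583.92 s.
Sum: 907.3 + 9583.92 = 10491.22 s → 2.91 hours.

2.91 hours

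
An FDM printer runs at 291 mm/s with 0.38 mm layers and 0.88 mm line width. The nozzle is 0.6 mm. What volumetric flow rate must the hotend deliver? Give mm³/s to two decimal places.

A = 0.38 × 0.88 = 0.3344 mm².
Q = v·A = 291 × 0.3344 = 97.31 mm³/s.

97.31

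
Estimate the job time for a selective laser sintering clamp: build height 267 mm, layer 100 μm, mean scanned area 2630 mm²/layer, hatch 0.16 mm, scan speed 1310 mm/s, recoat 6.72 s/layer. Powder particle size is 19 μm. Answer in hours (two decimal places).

14.29 hours

Layer count = ceil(267 / 0.1) = 2670.
Hatch length per layer: 2630 / 0.16 → 16437.5 mm.
Per-layer scan time: 16437.5 / 1310 → 12.5477 s.
Layer cycle = 12.5477 + 6.72 = 19.2677 s.
2670 layers × 19.2677 s/layer = 51444.759 s, i.e. 14.29 hours.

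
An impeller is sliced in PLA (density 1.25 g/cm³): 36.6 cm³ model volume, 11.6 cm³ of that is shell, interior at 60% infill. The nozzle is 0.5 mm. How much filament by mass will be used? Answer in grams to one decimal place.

33.3 g

Interior volume = 36.6 − 11.6 = 25 cm³.
Deposited infill: 0.60 × 25 → 15 cm³.
Total printed volume: 11.6 + 15 → 26.6 cm³.
Mass = 26.6 × 1.25, so 33.25 g.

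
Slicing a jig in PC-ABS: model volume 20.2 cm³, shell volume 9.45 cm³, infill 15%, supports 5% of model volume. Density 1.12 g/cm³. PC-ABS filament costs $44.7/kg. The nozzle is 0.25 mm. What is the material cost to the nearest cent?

Infill region = 20.2 − 9.45, so 10.75 cm³.
Deposited infill: 0.15 × 10.75 → 1.6125 cm³.
Support = 0.05 × 20.2, so 1.01 cm³.
Deposited volume = 9.45 + 1.6125 + 1.01 = 12.0725 cm³.
Mass = 12.0725 × 1.12, so 13.5212 g.
Cost = 13.5212 g / 1000 × $44.7/kg = $0.60.

$0.60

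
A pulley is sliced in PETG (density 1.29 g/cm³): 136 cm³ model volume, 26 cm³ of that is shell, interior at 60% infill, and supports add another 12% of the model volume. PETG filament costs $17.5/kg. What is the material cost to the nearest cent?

$2.45

Infill region: 136 − 26 → 110 cm³.
Infill deposited = 0.60 × 110, so 66 cm³.
Support: 0.12 × 136 → 16.32 cm³.
Deposited volume: 26 + 66 + 16.32 → 108.32 cm³.
Mass: 108.32 × 1.29 → 139.7328 g.
At $17.5/kg: 139.7328/1000 × 17.5 = $2.45.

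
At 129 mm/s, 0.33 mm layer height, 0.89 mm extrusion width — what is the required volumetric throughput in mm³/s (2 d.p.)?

Extrusion cross-section: 0.33 × 0.89 → 0.2937 mm².
Q = v·A = 129 × 0.2937 = 37.89 mm³/s.

37.89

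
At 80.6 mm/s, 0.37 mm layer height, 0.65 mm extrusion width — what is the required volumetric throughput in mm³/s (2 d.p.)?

19.38

A = 0.37 × 0.65 = 0.2405 mm².
Q = v·A = 80.6 × 0.2405 = 19.38 mm³/s.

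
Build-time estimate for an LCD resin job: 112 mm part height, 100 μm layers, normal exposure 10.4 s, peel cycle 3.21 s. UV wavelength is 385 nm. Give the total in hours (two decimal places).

4.23 hours

Layer count = ceil(112 / 0.1) = 1120.
Cycle time = 10.4 + 3.21 = 13.61 s.
Total = 1120 × 13.61 = 15243.2 s = 4.23 hours.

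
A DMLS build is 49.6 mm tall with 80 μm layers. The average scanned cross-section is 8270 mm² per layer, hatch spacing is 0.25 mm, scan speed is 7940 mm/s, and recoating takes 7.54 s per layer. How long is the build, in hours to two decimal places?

2.02 hours

Layers = ⌈49.6/0.08⌉ = 620.
Per-layer scan distance = 8270 / 0.25 = 33080 mm.
Per-layer scan time = 33080 / 7940, so 4.1662 s.
Time per layer: 4.1662 + 7.54 → 11.7062 s.
Build time = 620 × 11.7062 = 7257.844 s = 2.02 hours.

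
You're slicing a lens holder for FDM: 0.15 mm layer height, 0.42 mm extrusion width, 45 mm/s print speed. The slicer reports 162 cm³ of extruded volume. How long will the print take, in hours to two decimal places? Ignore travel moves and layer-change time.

Bead cross-section = 0.15 × 0.42 = 0.063 mm².
Toolpath length = 162 cm³ / 0.063 mm² = 162000 / 0.063 = 2571428.6 mm.
Extrusion time = 2571428.6 / 45 = 57142.9 s.
That's 57142.9 s → 15.87 hours.

15.87 hours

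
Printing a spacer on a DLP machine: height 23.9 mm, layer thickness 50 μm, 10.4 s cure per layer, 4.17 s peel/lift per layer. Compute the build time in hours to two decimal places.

Number of layers: 23.9 / 0.05 → 478 (rounded up).
Per-layer time = 10.4 + 4.17, so 14.57 s.
Build time: 478 × 14.57 s = 6964.46 s, i.e. 1.93 hours.

1.93 hours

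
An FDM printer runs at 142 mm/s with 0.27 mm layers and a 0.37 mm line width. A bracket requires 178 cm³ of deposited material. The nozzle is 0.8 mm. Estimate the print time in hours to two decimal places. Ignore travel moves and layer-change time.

Extrusion cross-section = 0.27 × 0.37, so 0.0999 mm².
Toolpath length = 178 cm³ / 0.0999 mm² = 178000 / 0.0999 = 1781781.8 mm.
Extrusion time: 1781781.8 / 142 → 12547.8 s.
12547.8 s = 3.49 hours.

3.49 hours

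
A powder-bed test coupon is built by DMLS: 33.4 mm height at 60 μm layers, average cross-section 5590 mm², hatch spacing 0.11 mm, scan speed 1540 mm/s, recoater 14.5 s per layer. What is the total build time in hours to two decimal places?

Layer count = ceil(33.4 / 0.06) = 557.
Hatch length per layer = 5590 / 0.11 = 50818.2 mm.
Scan time per layer = 50818.2 / 1540 = 32.9988 s.
Time per layer: 32.9988 + 14.5 → 47.4988 s.
557 layers × 47.4988 s/layer = 26456.8316 s, i.e. 7.35 hours.

7.35 hours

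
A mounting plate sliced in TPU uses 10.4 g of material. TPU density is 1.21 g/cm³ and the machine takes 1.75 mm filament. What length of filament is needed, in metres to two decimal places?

3.57 m

Extruded volume: 10.4/1.21 = 8.595 cm³ (8595 mm³).
A = π r² = π × 0.875² = 2.4053 mm².
Length = 8595 / 2.4053 = 3573.36 mm = 3.57 m.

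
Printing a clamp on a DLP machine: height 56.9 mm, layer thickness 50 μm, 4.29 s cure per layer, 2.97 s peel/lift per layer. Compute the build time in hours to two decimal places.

Layers = ⌈56.9/0.05⌉ = 1138.
Cycle time: 4.29 + 2.97 → 7.26 s.
Build time: 1138 × 7.26 s = 8261.88 s, i.e. 2.29 hours.

2.29 hours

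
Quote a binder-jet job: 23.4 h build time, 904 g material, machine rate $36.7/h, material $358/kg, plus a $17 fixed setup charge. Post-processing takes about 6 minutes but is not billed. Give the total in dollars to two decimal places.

Machine cost = 36.7 × 23.4, so $858.78.
Feedstock cost = 358 × 904/1000 = $323.632.
Total = 858.78 + 323.632 + 17 = 1199.412 ≈ $1199.41.

$1199.41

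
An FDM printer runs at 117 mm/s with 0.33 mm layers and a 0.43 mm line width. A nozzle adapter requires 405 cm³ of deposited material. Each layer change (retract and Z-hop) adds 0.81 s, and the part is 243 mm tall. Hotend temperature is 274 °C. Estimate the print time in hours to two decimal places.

Line area = 0.33 × 0.43 = 0.1419 mm².
Path length: 405000 mm³ / 0.1419 mm² → 2854122.6 mm.
Extrusion time = 2854122.6 / 117, so 24394.2 s.
Number of layers: 243 / 0.33 → 737 (rounded up).
Non-print overhead = 737 × 0.81 = 596.97 s.
Total = 24394.2 + 596.97 = 24991.17 s = 6.94 hours.

6.94 hours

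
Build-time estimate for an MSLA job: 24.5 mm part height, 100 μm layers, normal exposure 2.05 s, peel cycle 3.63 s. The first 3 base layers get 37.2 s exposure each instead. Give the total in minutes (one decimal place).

Layer count = ceil(24.5 / 0.1) = 245.
Bottom layers = 3 × (37.2 + 3.63), so 122.49 s.
Regular layers = 242 × (2.05 + 3.63), so 1374.56 s.
Sum: 122.49 + 1374.56 = 1497.05 s → 25.0 minutes.

25.0 minutes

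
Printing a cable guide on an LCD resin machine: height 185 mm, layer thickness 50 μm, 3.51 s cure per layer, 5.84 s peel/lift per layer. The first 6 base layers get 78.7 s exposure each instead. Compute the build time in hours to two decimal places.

Number of layers: 185 / 0.05 → 3700 (rounded up).
Bottom layers = 6 × (78.7 + 5.84) = 507.24 s.
Normal layers = 3694 × (3.51 + 5.84) = 34538.9 s.
Sum: 507.24 + 34538.9 = 35046.14 s → 9.74 hours.

9.74 hours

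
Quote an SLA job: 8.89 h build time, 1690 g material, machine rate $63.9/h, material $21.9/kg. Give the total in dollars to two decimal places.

Machine cost = 63.9 × 8.89 = $568.071.
Material cost = 21.9 × 1690/1000 = $37.011.
Job cost: 568.071 + 37.011 = 605.082 ≈ $605.08.

$605.08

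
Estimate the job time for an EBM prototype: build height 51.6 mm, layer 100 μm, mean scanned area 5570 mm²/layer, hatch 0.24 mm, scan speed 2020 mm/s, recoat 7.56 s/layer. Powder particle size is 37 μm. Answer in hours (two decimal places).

Number of layers: 51.6 / 0.1 → 516 (rounded up).
Per-layer scan distance = 5570 / 0.24 = 23208.3 mm.
Scan time per layer: 23208.3 / 2020 → 11.4893 s.
Layer cycle: 11.4893 + 7.56 → 19.0493 s.
Total: 516 × 19.0493 s = 9829.4388 s → 2.73 hours.

2.73 hours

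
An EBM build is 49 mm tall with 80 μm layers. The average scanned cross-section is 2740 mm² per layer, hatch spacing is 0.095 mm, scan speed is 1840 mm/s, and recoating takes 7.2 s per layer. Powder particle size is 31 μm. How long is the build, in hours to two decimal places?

Layer count = ceil(49 / 0.08) = 613.
Per-layer scan distance: 2740 / 0.095 → 28842.1 mm.
Per-layer scan time = 28842.1 / 1840 = 15.6751 s.
Layer cycle: 15.6751 + 7.2 → 22.8751 s.
613 layers × 22.8751 s/layer = 14022.4363 s, i.e. 3.90 hours.

3.90 hours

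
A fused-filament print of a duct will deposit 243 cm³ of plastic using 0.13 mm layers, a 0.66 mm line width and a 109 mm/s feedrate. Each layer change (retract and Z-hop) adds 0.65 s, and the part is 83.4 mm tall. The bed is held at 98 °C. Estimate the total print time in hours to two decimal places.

Bead cross-section = 0.13 × 0.66, so 0.0858 mm².
Toolpath length = 243 cm³ / 0.0858 mm² = 243000 / 0.0858 = 2832167.8 mm.
Time extruding = 2832167.8 / 109, so 25983.2 s.
Number of layers: 83.4 / 0.13 → 642 (rounded up).
Layer-change overhead = 642 × 0.65 = 417.3 s.
Altogether 25983.2 + 417.3 = 26400.5 s, i.e. 7.33 hours.

7.33 hours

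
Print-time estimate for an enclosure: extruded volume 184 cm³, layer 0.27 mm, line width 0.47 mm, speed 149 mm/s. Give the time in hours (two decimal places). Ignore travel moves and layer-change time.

Line area = 0.27 × 0.47 = 0.1269 mm².
Path length: 184000 mm³ / 0.1269 mm² → 1449960.6 mm.
Print-move time = 1449960.6 / 149 = 9731.3 s.
In the requested units: 9731.3 s = 2.70 hours.

2.70 hours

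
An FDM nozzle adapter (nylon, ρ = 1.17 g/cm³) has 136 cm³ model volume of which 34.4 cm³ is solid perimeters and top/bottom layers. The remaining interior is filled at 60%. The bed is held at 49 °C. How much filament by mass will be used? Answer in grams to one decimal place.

111.6 g

Infill region = 136 − 34.4 = 101.6 cm³.
Deposited infill = 0.60 × 101.6, so 60.96 cm³.
Total extruded: 34.4 + 60.96 → 95.36 cm³.
Mass = 95.36 × 1.17 = 111.5712 g.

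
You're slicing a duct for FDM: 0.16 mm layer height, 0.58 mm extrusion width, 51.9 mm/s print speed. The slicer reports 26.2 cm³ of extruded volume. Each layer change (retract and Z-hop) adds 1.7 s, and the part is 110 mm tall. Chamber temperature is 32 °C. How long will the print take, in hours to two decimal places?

Line area: 0.16 × 0.58 → 0.0928 mm².
Toolpath length = 26.2 cm³ / 0.0928 mm² = 26200 / 0.0928 = 282327.6 mm.
Time extruding = 282327.6 / 51.9 = 5439.8 s.
Layers = ⌈110/0.16⌉ = 688.
Non-print overhead = 688 × 1.7, so 1169.6 s.
Altogether 5439.8 + 1169.6 = 6609.4 s, i.e. 1.84 hours.

1.84 hours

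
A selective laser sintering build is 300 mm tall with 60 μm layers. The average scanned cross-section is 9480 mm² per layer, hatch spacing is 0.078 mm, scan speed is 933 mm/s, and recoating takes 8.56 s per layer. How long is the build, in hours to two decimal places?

192.81 hours

Number of layers: 300 / 0.06 → 5000 (rounded up).
Hatch length per layer = 9480 / 0.078, so 121538.5 mm.
Laser time per layer: 121538.5 / 933 → 130.2663 s.
Per-layer time = 130.2663 + 8.56, so 138.8263 s.
5000 layers × 138.8263 s/layer = 694131.5 s, i.e. 192.81 hours.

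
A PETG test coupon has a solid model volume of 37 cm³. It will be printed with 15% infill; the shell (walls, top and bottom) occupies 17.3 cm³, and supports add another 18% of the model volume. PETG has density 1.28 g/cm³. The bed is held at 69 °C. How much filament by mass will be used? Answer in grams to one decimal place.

Volume inside the shell: 37 − 17.3 → 19.7 cm³.
Infill volume: 0.15 × 19.7 → 2.955 cm³.
Support = 0.18 × 37, so 6.66 cm³.
Deposited volume: 17.3 + 2.955 + 6.66 → 26.915 cm³.
Mass: 26.915 × 1.28 → 34.4512 g.

34.5 g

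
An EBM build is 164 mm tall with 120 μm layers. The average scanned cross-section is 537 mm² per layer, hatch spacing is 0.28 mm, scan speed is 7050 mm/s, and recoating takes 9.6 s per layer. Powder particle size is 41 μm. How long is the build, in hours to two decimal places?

3.75 hours

Layer count = ceil(164 / 0.12) = 1367.
Hatch length per layer = 537 / 0.28 = 1917.9 mm.
Beam time per layer = 1917.9 / 7050 = 0.272 s.
Time per layer: 0.272 + 9.6 → 9.872 s.
Build time = 1367 × 9.872 = 13495.024 s = 3.75 hours.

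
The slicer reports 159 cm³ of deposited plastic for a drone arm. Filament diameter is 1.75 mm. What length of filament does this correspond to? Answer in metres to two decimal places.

66.10 m

A = π r² = π × 0.875² = 2.4053 mm².
L = 159000 mm³ / 2.4053 mm² = 66104.02 mm, i.e. 66.10 m.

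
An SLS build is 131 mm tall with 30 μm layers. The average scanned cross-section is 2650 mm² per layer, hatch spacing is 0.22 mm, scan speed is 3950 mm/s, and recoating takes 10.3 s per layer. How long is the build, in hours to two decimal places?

16.19 hours

Layer count = ceil(131 / 0.03) = 4367.
Per-layer scan distance = 2650 / 0.22 = 12045.5 mm.
Scan time per layer = 12045.5 / 3950 = 3.0495 s.
Time per layer: 3.0495 + 10.3 → 13.3495 s.
4367 layers × 13.3495 s/layer = 58297.2665 s, i.e. 16.19 hours.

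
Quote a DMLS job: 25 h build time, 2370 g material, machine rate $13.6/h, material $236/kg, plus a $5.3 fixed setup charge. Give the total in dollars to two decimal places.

Machine-time cost = 13.6 × 25 = $340.00.
Material charge = 236 × 2370/1000, so $559.32.
Total = 340.00 + 559.32 + 5.3 = $904.62.

$904.62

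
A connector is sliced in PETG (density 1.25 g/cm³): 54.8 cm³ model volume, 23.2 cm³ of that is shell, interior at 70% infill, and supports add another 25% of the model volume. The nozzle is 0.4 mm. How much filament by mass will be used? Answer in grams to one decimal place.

73.8 g

Interior volume: 54.8 − 23.2 → 31.6 cm³.
Infill volume = 0.70 × 31.6, so 22.12 cm³.
Support = 0.25 × 54.8, so 13.7 cm³.
Total printed volume = 23.2 + 22.12 + 13.7 = 59.02 cm³.
Mass = 59.02 × 1.25, so 73.775 g.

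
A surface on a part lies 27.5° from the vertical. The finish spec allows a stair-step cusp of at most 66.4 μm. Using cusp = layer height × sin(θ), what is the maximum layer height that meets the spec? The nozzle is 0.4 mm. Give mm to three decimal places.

sin(27.5°) = 0.4617; t_max = 0.0664/0.4617 = 0.144 mm.

0.144 mm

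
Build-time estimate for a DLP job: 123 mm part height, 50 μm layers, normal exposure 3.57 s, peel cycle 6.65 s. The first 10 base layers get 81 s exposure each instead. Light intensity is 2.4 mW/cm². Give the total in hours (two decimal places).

7.20 hours

Layer count = ceil(123 / 0.05) = 2460.
Base layers = 10 × (81 + 6.65), so 876.5 s.
Regular layers = 2450 × (3.57 + 6.65), so 25039 s.
Total = 876.5 + 25039 = 25915.5 s = 7.20 hours.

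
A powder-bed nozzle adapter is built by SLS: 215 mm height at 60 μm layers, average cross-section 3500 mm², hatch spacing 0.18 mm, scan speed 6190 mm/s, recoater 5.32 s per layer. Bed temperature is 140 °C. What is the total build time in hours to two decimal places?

Layers = ⌈215/0.06⌉ = 3584.
Hatch length per layer = 3500 / 0.18 = 19444.4 mm.
Laser time per layer: 19444.4 / 6190 → 3.1413 s.
Layer cycle: 3.1413 + 5.32 → 8.4613 s.
Total: 3584 × 8.4613 s = 30325.2992 s → 8.42 hours.

8.42 hours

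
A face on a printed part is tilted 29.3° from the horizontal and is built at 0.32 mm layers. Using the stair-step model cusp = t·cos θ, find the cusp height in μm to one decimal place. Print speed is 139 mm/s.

h_c = t·cos θ = 0.32 × 0.8721 = 0.279072 mm (279.1 μm).

279.1 μm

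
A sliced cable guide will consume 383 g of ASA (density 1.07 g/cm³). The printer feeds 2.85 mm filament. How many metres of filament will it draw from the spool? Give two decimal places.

Extruded volume: 383/1.07 = 357.9439 cm³ (357943.9 mm³).
A = π r² = π × 1.425² = 6.3794 mm².
L = V/A = 357943.9/6.3794 = 56109.34 mm → 56.11 m.

56.11 m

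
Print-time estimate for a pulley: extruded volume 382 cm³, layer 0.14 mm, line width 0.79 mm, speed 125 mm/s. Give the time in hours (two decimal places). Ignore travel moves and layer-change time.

7.68 hours

Bead cross-section = 0.14 × 0.79 = 0.1106 mm².
Toolpath length = 382 cm³ / 0.1106 mm² = 382000 / 0.1106 = 3453887.9 mm.
Extrusion time = 3453887.9 / 125 = 27631.1 s.
27631.1 s = 7.68 hours.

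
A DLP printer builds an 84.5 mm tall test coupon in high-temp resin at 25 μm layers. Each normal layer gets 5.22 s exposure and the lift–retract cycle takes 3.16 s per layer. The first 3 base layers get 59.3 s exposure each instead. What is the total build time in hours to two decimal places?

7.91 hours

Number of layers: 84.5 / 0.025 → 3380 (rounded up).
Base layers = 3 × (59.3 + 3.16), so 187.38 s.
Regular layers = 3377 × (5.22 + 3.16), so 28299.26 s.
Total = 187.38 + 28299.26 = 28486.64 s = 7.91 hours.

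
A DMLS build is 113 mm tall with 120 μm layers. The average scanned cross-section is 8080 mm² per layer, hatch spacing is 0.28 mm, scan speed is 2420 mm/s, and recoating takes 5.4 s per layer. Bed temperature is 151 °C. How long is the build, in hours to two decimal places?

4.53 hours

Layer count = ceil(113 / 0.12) = 942.
Per-layer scan distance: 8080 / 0.28 → 28857.1 mm.
Scan time per layer = 28857.1 / 2420, so 11.9244 s.
Per-layer time = 11.9244 + 5.4, so 17.3244 s.
Total: 942 × 17.3244 s = 16319.5848 s → 4.53 hours.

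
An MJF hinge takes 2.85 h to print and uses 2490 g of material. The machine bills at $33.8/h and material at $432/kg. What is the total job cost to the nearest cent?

Machine cost = 33.8 × 2.85, so $96.33.
Feedstock cost = 432 × 2490/1000 = $1075.68.
Job cost: 96.33 + 1075.68 = $1172.01.

$1172.01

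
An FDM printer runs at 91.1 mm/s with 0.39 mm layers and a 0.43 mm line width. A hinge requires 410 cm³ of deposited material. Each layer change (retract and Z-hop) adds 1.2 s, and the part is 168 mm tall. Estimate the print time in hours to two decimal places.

Line area: 0.39 × 0.43 → 0.1677 mm².
Toolpath length = 410 cm³ / 0.1677 mm² = 410000 / 0.1677 = 2444842 mm.
Print-move time = 2444842 / 91.1, so 26836.9 s.
Layers = ⌈168/0.39⌉ = 431.
Non-print overhead = 431 × 1.2 = 517.2 s.
Altogether 26836.9 + 517.2 = 27354.1 s, i.e. 7.60 hours.

7.60 hours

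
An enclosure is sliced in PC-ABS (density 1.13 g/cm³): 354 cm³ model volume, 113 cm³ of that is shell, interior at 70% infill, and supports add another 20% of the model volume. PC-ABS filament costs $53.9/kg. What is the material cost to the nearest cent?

$21.47

Volume inside the shell = 354 − 113 = 241 cm³.
Infill deposited: 0.70 × 241 → 168.7 cm³.
Support: 0.20 × 354 → 70.8 cm³.
Deposited volume = 113 + 168.7 + 70.8 = 352.5 cm³.
Mass: 352.5 × 1.13 → 398.325 g.
Cost = 398.325 g / 1000 × $53.9/kg = $21.47.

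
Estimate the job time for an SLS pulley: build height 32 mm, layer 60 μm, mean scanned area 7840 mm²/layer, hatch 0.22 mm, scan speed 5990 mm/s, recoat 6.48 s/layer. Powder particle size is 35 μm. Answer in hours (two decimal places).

1.84 hours

Layer count = ceil(32 / 0.06) = 534.
Hatch length per layer = 7840 / 0.22, so 35636.4 mm.
Laser time per layer: 35636.4 / 5990 → 5.9493 s.
Per-layer time = 5.9493 + 6.48, so 12.4293 s.
Build time = 534 × 12.4293 = 6637.2462 s = 1.84 hours.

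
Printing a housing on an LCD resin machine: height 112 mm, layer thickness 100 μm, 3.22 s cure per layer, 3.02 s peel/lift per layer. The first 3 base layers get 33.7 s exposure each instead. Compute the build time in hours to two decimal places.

Layers = ⌈112/0.1⌉ = 1120.
Bottom layers: 3 × (33.7 + 3.02) → 110.16 s.
Remaining layers = 1117 × (3.22 + 3.02), so 6970.08 s.
Sum: 110.16 + 6970.08 = 7080.24 s → 1.97 hours.

1.97 hours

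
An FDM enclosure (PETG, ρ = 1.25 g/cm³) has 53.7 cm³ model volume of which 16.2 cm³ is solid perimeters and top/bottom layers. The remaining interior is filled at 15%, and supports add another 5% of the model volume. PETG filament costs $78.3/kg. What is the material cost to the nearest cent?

$2.40

Interior volume = 53.7 − 16.2, so 37.5 cm³.
Infill volume = 0.15 × 37.5 = 5.625 cm³.
Support: 0.05 × 53.7 → 2.685 cm³.
Total extruded: 16.2 + 5.625 + 2.685 → 24.51 cm³.
Mass = 24.51 × 1.25, so 30.6375 g.
At $78.3/kg: 30.6375/1000 × 78.3 = $2.40.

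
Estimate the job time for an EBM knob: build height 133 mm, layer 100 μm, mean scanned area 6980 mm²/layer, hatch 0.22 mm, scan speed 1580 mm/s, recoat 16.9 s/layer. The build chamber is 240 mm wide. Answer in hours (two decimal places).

Number of layers: 133 / 0.1 → 1330 (rounded up).
Per-layer scan distance = 6980 / 0.22, so 31727.3 mm.
Per-layer scan time = 31727.3 / 1580, so 20.0806 s.
Layer cycle = 20.0806 + 16.9, so 36.9806 s.
Build time = 1330 × 36.9806 = 49184.198 s = 13.66 hours.

13.66 hours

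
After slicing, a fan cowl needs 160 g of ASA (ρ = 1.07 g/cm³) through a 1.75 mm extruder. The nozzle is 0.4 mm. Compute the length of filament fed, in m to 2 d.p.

Extruded volume: 160/1.07 = 149.5327 cm³ (149532.7 mm³).
Cross-section of 1.75 mm filament: π·(1.75/2)² = 2.4053 mm².
Length = 149532.7 / 2.4053 = 62168 mm = 62.17 m.

62.17 m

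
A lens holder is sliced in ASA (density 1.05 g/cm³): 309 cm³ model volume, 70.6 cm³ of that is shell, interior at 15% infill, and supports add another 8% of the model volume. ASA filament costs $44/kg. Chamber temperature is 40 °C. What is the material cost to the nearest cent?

Interior volume: 309 − 70.6 → 238.4 cm³.
Infill volume = 0.15 × 238.4 = 35.76 cm³.
Support = 0.08 × 309, so 24.72 cm³.
Total printed volume: 70.6 + 35.76 + 24.72 → 131.08 cm³.
Mass = 131.08 × 1.05 = 137.634 g.
At $44/kg: 137.634/1000 × 44 = $6.06.

$6.06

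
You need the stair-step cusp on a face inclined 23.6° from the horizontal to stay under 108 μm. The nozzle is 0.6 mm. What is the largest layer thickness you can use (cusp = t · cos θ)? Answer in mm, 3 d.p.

Layer height = cusp / cos(23.6°) = 0.108 / 0.9164 = 0.118 mm.

0.118 mm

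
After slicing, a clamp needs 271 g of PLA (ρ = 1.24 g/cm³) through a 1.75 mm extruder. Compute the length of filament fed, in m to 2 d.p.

Volume = 271 g / 1.24 g·cm⁻³ = 218.5484 cm³ = 218548.4 mm³.
A = π r² = π × 0.875² = 2.4053 mm².
L = V/A = 218548.4/2.4053 = 90861.18 mm → 90.86 m.

90.86 m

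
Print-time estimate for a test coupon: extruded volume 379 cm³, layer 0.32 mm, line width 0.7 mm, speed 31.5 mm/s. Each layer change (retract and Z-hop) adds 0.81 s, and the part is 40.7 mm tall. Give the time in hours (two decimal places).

Bead cross-section = 0.32 × 0.7 = 0.224 mm².
Total extruded path = 379000/0.224 = 1691964.3 mm.
Extrusion time: 1691964.3 / 31.5 → 53713.2 s.
Layers = ⌈40.7/0.32⌉ = 128.
Non-print overhead: 128 × 0.81 → 103.68 s.
Altogether 53713.2 + 103.68 = 53816.88 s, i.e. 14.95 hours.

14.95 hours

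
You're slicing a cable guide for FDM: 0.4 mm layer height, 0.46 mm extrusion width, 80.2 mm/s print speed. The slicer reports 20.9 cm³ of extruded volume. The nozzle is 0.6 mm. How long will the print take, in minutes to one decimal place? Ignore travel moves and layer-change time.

23.6 minutes

Line area: 0.4 × 0.46 → 0.184 mm².
Toolpath length = 20.9 cm³ / 0.184 mm² = 20900 / 0.184 = 113587 mm.
Print-move time = 113587 / 80.2 = 1416.3 s.
1416.3 s = 23.6 minutes.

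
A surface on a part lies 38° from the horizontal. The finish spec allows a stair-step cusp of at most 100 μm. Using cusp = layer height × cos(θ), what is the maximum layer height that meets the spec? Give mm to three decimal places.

cos(38°) = 0.7880; t_max = 0.1/0.7880 = 0.127 mm.

0.127 mm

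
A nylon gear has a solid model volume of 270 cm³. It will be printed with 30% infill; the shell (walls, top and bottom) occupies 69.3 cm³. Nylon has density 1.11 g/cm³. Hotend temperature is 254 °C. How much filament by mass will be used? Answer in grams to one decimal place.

143.8 g

Volume inside the shell = 270 − 69.3 = 200.7 cm³.
Infill volume = 0.30 × 200.7, so 60.21 cm³.
Total extruded = 69.3 + 60.21, so 129.51 cm³.
Mass = 129.51 × 1.11, so 143.7561 g.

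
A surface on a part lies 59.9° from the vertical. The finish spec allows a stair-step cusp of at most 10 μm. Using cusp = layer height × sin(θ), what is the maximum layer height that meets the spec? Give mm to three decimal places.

t = h_c / sin θ = 0.01 / 0.8652 = 0.012 mm.

0.012 mm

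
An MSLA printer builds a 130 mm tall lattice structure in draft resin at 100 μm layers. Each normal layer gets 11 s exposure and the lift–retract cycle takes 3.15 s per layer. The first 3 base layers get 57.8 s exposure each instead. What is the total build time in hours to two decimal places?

5.15 hours

Layers = ⌈130/0.1⌉ = 1300.
Bottom layers: 3 × (57.8 + 3.15) → 182.85 s.
Normal layers = 1297 × (11 + 3.15), so 18352.55 s.
Total = 182.85 + 18352.55 = 18535.4 s = 5.15 hours.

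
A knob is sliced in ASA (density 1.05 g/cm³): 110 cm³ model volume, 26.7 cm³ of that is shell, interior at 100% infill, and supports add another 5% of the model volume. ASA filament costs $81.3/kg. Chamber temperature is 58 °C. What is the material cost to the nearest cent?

$9.86

Volume inside the shell: 110 − 26.7 → 83.3 cm³.
Infill deposited = 1.00 × 83.3 = 83.3 cm³.
Support = 0.05 × 110 = 5.5 cm³.
Total extruded: 26.7 + 83.3 + 5.5 → 115.5 cm³.
Mass: 115.5 × 1.05 → 121.275 g.
Cost = 121.275 g / 1000 × $81.3/kg = $9.86.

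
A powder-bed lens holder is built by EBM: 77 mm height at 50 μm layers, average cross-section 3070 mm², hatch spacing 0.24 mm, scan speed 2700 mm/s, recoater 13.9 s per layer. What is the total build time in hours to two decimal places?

7.97 hours

Layers = ⌈77/0.05⌉ = 1540.
Hatch length per layer: 3070 / 0.24 → 12791.7 mm.
Beam time per layer = 12791.7 / 2700 = 4.7377 s.
Layer cycle = 4.7377 + 13.9 = 18.6377 s.
Total: 1540 × 18.6377 s = 28702.058 s → 7.97 hours.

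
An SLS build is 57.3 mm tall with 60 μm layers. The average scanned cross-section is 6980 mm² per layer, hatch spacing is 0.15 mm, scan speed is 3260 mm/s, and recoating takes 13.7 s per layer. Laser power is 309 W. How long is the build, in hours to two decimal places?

Number of layers: 57.3 / 0.06 → 955 (rounded up).
Scan path per layer = 6980 / 0.15, so 46533.3 mm.
Scan time per layer = 46533.3 / 3260 = 14.274 s.
Per-layer time = 14.274 + 13.7 = 27.974 s.
Build time = 955 × 27.974 = 26715.17 s = 7.42 hours.

7.42 hours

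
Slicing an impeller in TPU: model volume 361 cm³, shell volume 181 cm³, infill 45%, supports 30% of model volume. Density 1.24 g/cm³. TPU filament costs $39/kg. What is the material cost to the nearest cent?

Interior volume: 361 − 181 → 180 cm³.
Infill deposited = 0.45 × 180, so 81 cm³.
Support = 0.30 × 361 = 108.3 cm³.
Total extruded: 181 + 81 + 108.3 → 370.3 cm³.
Mass: 370.3 × 1.24 → 459.172 g.
Cost = 459.172 g / 1000 × $39/kg = $17.91.

$17.91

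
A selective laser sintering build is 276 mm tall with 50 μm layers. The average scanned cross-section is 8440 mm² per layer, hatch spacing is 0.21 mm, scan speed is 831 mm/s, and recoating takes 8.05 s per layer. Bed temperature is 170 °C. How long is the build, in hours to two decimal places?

Layers = ⌈276/0.05⌉ = 5520.
Scan path per layer = 8440 / 0.21, so 40190.5 mm.
Per-layer scan time: 40190.5 / 831 → 48.364 s.
Layer cycle: 48.364 + 8.05 → 56.414 s.
Total: 5520 × 56.414 s = 311405.28 s → 86.50 hours.

86.50 hours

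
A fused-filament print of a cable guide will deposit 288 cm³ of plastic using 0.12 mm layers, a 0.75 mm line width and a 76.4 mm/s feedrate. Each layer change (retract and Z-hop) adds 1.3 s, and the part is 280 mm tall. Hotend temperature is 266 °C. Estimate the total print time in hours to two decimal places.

12.48 hours

Line area = 0.12 × 0.75, so 0.09 mm².
Toolpath length = 288 cm³ / 0.09 mm² = 288000 / 0.09 = 3200000 mm.
Time extruding = 3200000 / 76.4 = 41884.8 s.
Layer count = ceil(280 / 0.12) = 2334.
Layer-change overhead = 2334 × 1.3, so 3034.2 s.
Altogether 41884.8 + 3034.2 = 44919 s, i.e. 12.48 hours.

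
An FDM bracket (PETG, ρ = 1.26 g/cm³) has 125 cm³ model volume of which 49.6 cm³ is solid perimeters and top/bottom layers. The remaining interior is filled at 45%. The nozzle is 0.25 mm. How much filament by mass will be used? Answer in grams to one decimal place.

Infill region: 125 − 49.6 → 75.4 cm³.
Infill volume: 0.45 × 75.4 → 33.93 cm³.
Total extruded = 49.6 + 33.93, so 83.53 cm³.
Mass = 83.53 × 1.26, so 105.2478 g.

105.2 g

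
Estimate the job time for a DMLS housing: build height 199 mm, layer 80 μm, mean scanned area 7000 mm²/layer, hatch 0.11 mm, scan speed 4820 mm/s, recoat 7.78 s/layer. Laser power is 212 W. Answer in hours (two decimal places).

Layers = ⌈199/0.08⌉ = 2488.
Hatch length per layer = 7000 / 0.11 = 63636.4 mm.
Per-layer scan time: 63636.4 / 4820 → 13.2026 s.
Per-layer time = 13.2026 + 7.78 = 20.9826 s.
2488 layers × 20.9826 s/layer = 52204.7088 s, i.e. 14.50 hours.

14.50 hours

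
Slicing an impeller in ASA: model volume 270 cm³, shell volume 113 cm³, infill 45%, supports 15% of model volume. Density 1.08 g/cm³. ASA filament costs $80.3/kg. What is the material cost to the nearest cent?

Volume inside the shell = 270 − 113 = 157 cm³.
Infill deposited = 0.45 × 157 = 70.65 cm³.
Support: 0.15 × 270 → 40.5 cm³.
Total printed volume: 113 + 70.65 + 40.5 → 224.15 cm³.
Mass = 224.15 × 1.08 = 242.082 g.
At $80.3/kg: 242.082/1000 × 80.3 = $19.44.

$19.44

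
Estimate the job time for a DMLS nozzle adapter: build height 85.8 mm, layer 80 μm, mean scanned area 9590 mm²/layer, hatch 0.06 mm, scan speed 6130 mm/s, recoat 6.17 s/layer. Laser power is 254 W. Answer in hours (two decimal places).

9.61 hours

Number of layers: 85.8 / 0.08 → 1073 (rounded up).
Scan path per layer = 9590 / 0.06 = 159833.3 mm.
Per-layer scan time = 159833.3 / 6130 = 26.0739 s.
Time per layer: 26.0739 + 6.17 → 32.2439 s.
Total: 1073 × 32.2439 s = 34597.7047 s → 9.61 hours.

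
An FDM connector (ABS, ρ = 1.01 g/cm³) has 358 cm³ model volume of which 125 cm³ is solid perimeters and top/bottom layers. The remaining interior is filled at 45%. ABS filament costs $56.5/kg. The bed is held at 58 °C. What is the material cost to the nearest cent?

$13.12

Infill region: 358 − 125 → 233 cm³.
Infill volume: 0.45 × 233 → 104.85 cm³.
Total printed volume = 125 + 104.85 = 229.85 cm³.
Mass = 229.85 × 1.01, so 232.1485 g.
Cost = 232.1485 g / 1000 × $56.5/kg = $13.12.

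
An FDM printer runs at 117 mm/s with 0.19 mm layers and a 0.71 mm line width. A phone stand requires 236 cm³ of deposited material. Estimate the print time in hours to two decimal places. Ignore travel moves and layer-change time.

Extrusion cross-section: 0.19 × 0.71 → 0.1349 mm².
Toolpath length = 236 cm³ / 0.1349 mm² = 236000 / 0.1349 = 1749444 mm.
Extrusion time: 1749444 / 117 → 14952.5 s.
In the requested units: 14952.5 s = 4.15 hours.

4.15 hours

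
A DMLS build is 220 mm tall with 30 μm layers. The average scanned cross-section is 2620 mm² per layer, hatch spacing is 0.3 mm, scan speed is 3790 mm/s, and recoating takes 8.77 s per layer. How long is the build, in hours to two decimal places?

Number of layers: 220 / 0.03 → 7334 (rounded up).
Per-layer scan distance = 2620 / 0.3, so 8733.3 mm.
Scan time per layer = 8733.3 / 3790 = 2.3043 s.
Time per layer = 2.3043 + 8.77, so 11.0743 s.
7334 layers × 11.0743 s/layer = 81218.9162 s, i.e. 22.56 hours.

22.56 hours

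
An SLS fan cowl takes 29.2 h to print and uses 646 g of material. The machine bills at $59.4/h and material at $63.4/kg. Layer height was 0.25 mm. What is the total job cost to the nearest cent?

$1775.44

Time charge = 59.4 × 29.2, so $1734.48.
Feedstock cost = 63.4 × 646/1000, so $40.9564.
Total = 1734.48 + 40.9564 = 1775.4364 ≈ $1775.44.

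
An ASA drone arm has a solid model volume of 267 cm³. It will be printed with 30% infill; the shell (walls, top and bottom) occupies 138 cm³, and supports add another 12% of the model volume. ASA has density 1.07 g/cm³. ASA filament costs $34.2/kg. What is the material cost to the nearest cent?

$7.64

Interior volume = 267 − 138, so 129 cm³.
Infill volume = 0.30 × 129 = 38.7 cm³.
Support = 0.12 × 267 = 32.04 cm³.
Total printed volume: 138 + 38.7 + 32.04 → 208.74 cm³.
Mass: 208.74 × 1.07 → 223.3518 g.
Cost = 223.3518 g / 1000 × $34.2/kg = $7.64.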